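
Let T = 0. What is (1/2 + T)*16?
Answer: 8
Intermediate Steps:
(1/2 + T)*16 = (1/2 + 0)*16 = (½ + 0)*16 = (½)*16 = 8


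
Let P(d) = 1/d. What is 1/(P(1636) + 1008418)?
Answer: 1636/1649771849 ≈ 9.9165e-7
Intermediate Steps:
1/(P(1636) + 1008418) = 1/(1/1636 + 1008418) = 1/(1649771849/1636) = 1636/1649771849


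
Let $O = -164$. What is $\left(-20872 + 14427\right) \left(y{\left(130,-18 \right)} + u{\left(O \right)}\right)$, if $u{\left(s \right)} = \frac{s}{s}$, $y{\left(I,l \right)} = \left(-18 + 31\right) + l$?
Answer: $25780$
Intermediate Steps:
$y{\left(I,l \right)} = 13 + l$
$u{\left(s \right)} = 1$
$\left(-20872 + 14427\right) \left(y{\left(130,-18 \right)} + u{\left(O \right)}\right) = \left(-20872 + 14427\right) \left(\left(13 - 18\right) + 1\right) = - 6445 \left(-5 + 1\right) = \left(-6445\right) \left(-4\right) = 25780$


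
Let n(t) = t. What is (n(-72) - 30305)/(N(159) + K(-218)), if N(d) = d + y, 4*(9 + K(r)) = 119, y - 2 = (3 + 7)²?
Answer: -121508/1127 ≈ -107.82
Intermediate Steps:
y = 102 (y = 2 + (3 + 7)² = 2 + 10² = 2 + 100 = 102)
K(r) = 83/4 (K(r) = -9 + (¼)*119 = -9 + 119/4 = 83/4)
N(d) = 102 + d (N(d) = d + 102 = 102 + d)
(n(-72) - 30305)/(N(159) + K(-218)) = (-72 - 30305)/((102 + 159) + 83/4) = -30377/(261 + 83/4) = -30377/1127/4 = -30377*4/1127 = -121508/1127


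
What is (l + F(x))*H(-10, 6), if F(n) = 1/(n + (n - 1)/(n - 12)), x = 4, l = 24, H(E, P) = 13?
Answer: 9152/29 ≈ 315.59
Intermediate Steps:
F(n) = 1/(n + (-1 + n)/(-12 + n))
(l + F(x))*H(-10, 6) = (24 + (12 - 1*4)/(1 - 1*4² + 11*4))*13 = (24 + (12 - 4)/(1 - 1*16 + 44))*13 = (24 + 8/(1 - 16 + 44))*13 = (24 + 8/29)*13 = (704/29)*13 = 9152/29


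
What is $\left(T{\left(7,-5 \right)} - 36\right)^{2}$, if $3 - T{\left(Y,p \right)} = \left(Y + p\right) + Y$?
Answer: $1764$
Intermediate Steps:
$T{\left(Y,p \right)} = 3 - p - 2 Y$ ($T{\left(Y,p \right)} = 3 - \left(\left(Y + p\right) + Y\right) = 3 - \left(p + 2 Y\right) = 3 - p - 2 Y$)
$\left(T{\left(7,-5 \right)} - 36\right)^{2} = \left(\left(3 - -5 - 14\right) - 36\right)^{2} = \left(\left(3 + 5 - 14\right) - 36\right)^{2} = \left(-6 - 36\right)^{2} = \left(-42\right)^{2} = 1764$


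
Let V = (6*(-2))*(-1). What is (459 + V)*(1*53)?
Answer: 24963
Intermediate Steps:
V = 12 (V = -12*(-1) = 12)
(459 + V)*(1*53) = (459 + 12)*(1*53) = 471*53 = 24963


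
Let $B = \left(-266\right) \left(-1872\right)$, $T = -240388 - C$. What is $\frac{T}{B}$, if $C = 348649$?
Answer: $- \frac{589037}{497952} \approx -1.1829$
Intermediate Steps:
$T = -589037$ ($T = -240388 - 348649 = -589037$)
$B = 497952$
$\frac{T}{B} = - \frac{589037}{497952}$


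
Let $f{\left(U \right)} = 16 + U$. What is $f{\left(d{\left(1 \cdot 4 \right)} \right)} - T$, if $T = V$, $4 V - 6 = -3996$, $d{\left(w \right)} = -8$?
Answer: $\frac{2011}{2} \approx 1005.5$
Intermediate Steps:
$V = - \frac{1995}{2}$ ($V = \frac{3}{2} + \frac{1}{4} \left(-3996\right) = \frac{3}{2} - 999 = - \frac{1995}{2} \approx -997.5$)
$T = - \frac{1995}{2} \approx -997.5$
$f{\left(d{\left(1 \cdot 4 \right)} \right)} - T = \left(16 - 8\right) - - \frac{1995}{2} = 8 + \frac{1995}{2} = \frac{2011}{2}$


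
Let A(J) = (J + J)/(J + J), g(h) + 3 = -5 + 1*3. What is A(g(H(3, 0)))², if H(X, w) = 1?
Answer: 1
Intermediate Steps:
g(h) = -5 (g(h) = -3 + (-5 + 1*3) = -3 + (-5 + 3) = -3 - 2 = -5)
A(J) = 1 (A(J) = (2*J)/((2*J)) = (2*J)*(1/(2*J)) = 1)
A(g(H(3, 0)))² = 1² = 1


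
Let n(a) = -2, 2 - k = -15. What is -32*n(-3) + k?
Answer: 81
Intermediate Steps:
k = 17 (k = 2 - 1*(-15) = 2 + 15 = 17)
-32*n(-3) + k = -32*(-2) + 17 = 64 + 17 = 81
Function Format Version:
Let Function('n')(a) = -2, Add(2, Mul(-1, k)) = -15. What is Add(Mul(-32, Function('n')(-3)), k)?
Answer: 81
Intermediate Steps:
k = 17 (k = Add(2, Mul(-1, -15)) = Add(2, 15) = 17)
Add(Mul(-32, Function('n')(-3)), k) = Add(Mul(-32, -2), 17) = Add(64, 17) = 81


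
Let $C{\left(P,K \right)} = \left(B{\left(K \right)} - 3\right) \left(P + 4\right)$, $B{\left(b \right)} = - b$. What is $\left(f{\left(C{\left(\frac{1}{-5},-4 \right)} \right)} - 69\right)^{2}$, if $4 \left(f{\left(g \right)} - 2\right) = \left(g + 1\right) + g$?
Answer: $\frac{1682209}{400} \approx 4205.5$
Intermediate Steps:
$C{\left(P,K \right)} = \left(-3 - K\right) \left(4 + P\right)$ ($C{\left(P,K \right)} = \left(- K - 3\right) \left(P + 4\right) = \left(-3 - K\right) \left(4 + P\right)$)
$f{\left(g \right)} = \frac{9}{4} + \frac{g}{2}$ ($f{\left(g \right)} = 2 + \frac{\left(g + 1\right) + g}{4} = 2 + \frac{\left(1 + g\right) + g}{4} = 2 + \frac{1 + 2 g}{4} = 2 + \left(\frac{1}{4} + \frac{g}{2}\right) = \frac{9}{4} + \frac{g}{2}$)
$\left(f{\left(C{\left(\frac{1}{-5},-4 \right)} \right)} - 69\right)^{2} = \left(\left(\frac{9}{4} + \frac{-12 - -16 - \frac{3}{-5} - - \frac{4}{-5}}{2}\right) - 69\right)^{2} = \left(\left(\frac{9}{4} + \frac{-12 + 16 - - \frac{3}{5} - \left(-4\right) \left(- \frac{1}{5}\right)}{2}\right) - 69\right)^{2} = \left(\left(\frac{9}{4} + \frac{-12 + 16 + \frac{3}{5} - \frac{4}{5}}{2}\right) - 69\right)^{2} = \left(\left(\frac{9}{4} + \frac{1}{2} \cdot \frac{19}{5}\right) - 69\right)^{2} = \left(\left(\frac{9}{4} + \frac{19}{10}\right) - 69\right)^{2} = \left(\frac{83}{20} - 69\right)^{2} = \left(- \frac{1297}{20}\right)^{2} = \frac{1682209}{400}$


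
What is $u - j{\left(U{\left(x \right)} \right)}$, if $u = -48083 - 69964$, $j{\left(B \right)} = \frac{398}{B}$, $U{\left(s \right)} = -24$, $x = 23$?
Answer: $- \frac{1416365}{12} \approx -1.1803 \cdot 10^{5}$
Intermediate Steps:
$u = -118047$
$u - j{\left(U{\left(x \right)} \right)} = -118047 - \frac{398}{-24} = -118047 - 398 \left(- \frac{1}{24}\right) = -118047 - - \frac{199}{12} = -118047 + \frac{199}{12} = - \frac{1416365}{12}$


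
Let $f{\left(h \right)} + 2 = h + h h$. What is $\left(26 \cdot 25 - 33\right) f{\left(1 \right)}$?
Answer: $0$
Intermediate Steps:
$f{\left(h \right)} = -2 + h + h^{2}$ ($f{\left(h \right)} = -2 + \left(h + h h\right) = -2 + \left(h + h^{2}\right) = -2 + h + h^{2}$)
$\left(26 \cdot 25 - 33\right) f{\left(1 \right)} = \left(26 \cdot 25 - 33\right) \left(-2 + 1 + 1^{2}\right) = \left(650 - 33\right) \left(-2 + 1 + 1\right) = 617 \cdot 0 = 0$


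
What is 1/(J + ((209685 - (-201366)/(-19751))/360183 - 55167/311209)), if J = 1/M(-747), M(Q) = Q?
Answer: 551269284460554753/222452968174759891 ≈ 2.4781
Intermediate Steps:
J = -1/747 (J = 1/(-747) = -1/747 ≈ -0.0013387)
1/(J + ((209685 - (-201366)/(-19751))/360183 - 55167/311209)) = 1/(-1/747 + ((209685 - (-201366)/(-19751))/360183 - 55167/311209)) = 1/(-1/747 + ((209685 - (-201366)*(-1)/19751)*(1/360183) - 55167*1/311209)) = 1/(-1/747 + ((209685 - 1*201366/19751)*(1/360183) - 55167/311209)) = 1/(-1/747 + ((209685 - 201366/19751)*(1/360183) - 55167/311209)) = 1/(-1/747 + ((4141287069/19751)*(1/360183) - 55167/311209)) = 1/(-1/747 + (1380429023/2371324811 - 55167/311209)) = 1/(-1/747 + 298783059970370/737977623106499) = 1/(222452968174759891/551269284460554753) = 551269284460554753/222452968174759891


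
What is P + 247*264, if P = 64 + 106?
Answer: 65378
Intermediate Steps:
P = 170
P + 247*264 = 170 + 247*264 = 170 + 65208 = 65378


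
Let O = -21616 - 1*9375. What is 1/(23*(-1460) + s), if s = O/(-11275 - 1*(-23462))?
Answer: -12187/409270451 ≈ -2.9777e-5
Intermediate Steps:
O = -30991 (O = -21616 - 9375 = -30991)
s = -30991/12187 (s = -30991/(-11275 - 1*(-23462)) = -30991/(-11275 + 23462) = -30991/12187 ≈ -2.5430)
1/(23*(-1460) + s) = 1/(23*(-1460) - 30991/12187) = 1/(-33580 - 30991/12187) = 1/(-409270451/12187) = -12187/409270451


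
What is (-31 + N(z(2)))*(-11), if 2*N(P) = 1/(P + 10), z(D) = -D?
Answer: 5445/16 ≈ 340.31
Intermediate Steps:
N(P) = 1/(2*(10 + P)) (N(P) = 1/(2*(P + 10)) = 1/(2*(10 + P)))
(-31 + N(z(2)))*(-11) = (-31 + 1/(2*(10 - 1*2)))*(-11) = (-31 + 1/(2*(10 - 2)))*(-11) = (-31 + (½)/8)*(-11) = (-31 + (½)*(⅛))*(-11) = (-31 + 1/16)*(-11) = -495/16*(-11) = 5445/16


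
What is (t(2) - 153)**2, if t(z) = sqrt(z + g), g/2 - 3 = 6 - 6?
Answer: 23417 - 612*sqrt(2) ≈ 22552.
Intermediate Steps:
g = 6 (g = 6 + 2*(6 - 6) = 6 + 2*0 = 6 + 0 = 6)
t(z) = sqrt(6 + z) (t(z) = sqrt(z + 6) = sqrt(6 + z))
(t(2) - 153)**2 = (sqrt(6 + 2) - 153)**2 = (sqrt(8) - 153)**2 = (2*sqrt(2) - 153)**2 = (-153 + 2*sqrt(2))**2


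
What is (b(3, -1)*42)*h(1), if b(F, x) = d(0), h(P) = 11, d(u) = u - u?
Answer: 0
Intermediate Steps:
d(u) = 0
b(F, x) = 0
(b(3, -1)*42)*h(1) = (0*42)*11 = 0*11 = 0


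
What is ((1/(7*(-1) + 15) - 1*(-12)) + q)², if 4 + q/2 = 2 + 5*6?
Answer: 297025/64 ≈ 4641.0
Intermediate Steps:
q = 56 (q = -8 + 2*(2 + 5*6) = -8 + 2*(2 + 30) = -8 + 2*32 = -8 + 64 = 56)
((1/(7*(-1) + 15) - 1*(-12)) + q)² = ((1/(7*(-1) + 15) - 1*(-12)) + 56)² = ((1/(-7 + 15) + 12) + 56)² = ((1/8 + 12) + 56)² = ((⅛ + 12) + 56)² = (97/8 + 56)² = (545/8)² = 297025/64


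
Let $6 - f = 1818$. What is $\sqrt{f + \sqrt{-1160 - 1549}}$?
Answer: $\sqrt{-1812 + 3 i \sqrt{301}} \approx 0.6113 + 42.572 i$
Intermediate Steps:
$f = -1812$ ($f = 6 - 1818 = -1812$)
$\sqrt{f + \sqrt{-1160 - 1549}} = \sqrt{-1812 + \sqrt{-1160 - 1549}} = \sqrt{-1812 + \sqrt{-2709}} = \sqrt{-1812 + 3 i \sqrt{301}}$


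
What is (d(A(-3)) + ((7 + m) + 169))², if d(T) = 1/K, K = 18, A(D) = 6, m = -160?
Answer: 83521/324 ≈ 257.78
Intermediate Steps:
d(T) = 1/18
(d(A(-3)) + ((7 + m) + 169))² = (1/18 + ((7 - 160) + 169))² = (1/18 + (-153 + 169))² = (1/18 + 16)² = (289/18)² = 83521/324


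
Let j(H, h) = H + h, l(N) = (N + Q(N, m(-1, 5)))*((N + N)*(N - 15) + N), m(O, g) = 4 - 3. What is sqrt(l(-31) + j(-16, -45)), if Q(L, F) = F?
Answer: I*sqrt(84691) ≈ 291.02*I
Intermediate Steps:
m(O, g) = 1
l(N) = (1 + N)*(N + 2*N*(-15 + N)) (l(N) = (N + 1)*((N + N)*(N - 15) + N) = (1 + N)*((2*N)*(-15 + N) + N) = (1 + N)*(2*N*(-15 + N) + N) = (1 + N)*(N + 2*N*(-15 + N)))
sqrt(l(-31) + j(-16, -45)) = sqrt(-31*(-29 - 27*(-31) + 2*(-31)**2) + (-16 - 45)) = sqrt(-31*(-29 + 837 + 2*961) - 61) = sqrt(-31*(-29 + 837 + 1922) - 61) = sqrt(-31*2730 - 61) = sqrt(-84630 - 61) = sqrt(-84691) = I*sqrt(84691)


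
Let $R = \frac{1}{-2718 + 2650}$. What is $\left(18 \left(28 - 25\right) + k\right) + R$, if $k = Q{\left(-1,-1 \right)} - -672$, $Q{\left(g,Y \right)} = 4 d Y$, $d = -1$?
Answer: $\frac{49639}{68} \approx 729.99$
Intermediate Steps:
$Q{\left(g,Y \right)} = - 4 Y$ ($Q{\left(g,Y \right)} = 4 \left(-1\right) Y = - 4 Y$)
$k = 676$ ($k = \left(-4\right) \left(-1\right) - -672 = 4 + 672 = 676$)
$R = - \frac{1}{68}$ ($R = \frac{1}{-68} = - \frac{1}{68} \approx -0.014706$)
$\left(18 \left(28 - 25\right) + k\right) + R = \left(18 \left(28 - 25\right) + 676\right) - \frac{1}{68} = \left(18 \cdot 3 + 676\right) - \frac{1}{68} = \left(54 + 676\right) - \frac{1}{68} = 730 - \frac{1}{68} = \frac{49639}{68}$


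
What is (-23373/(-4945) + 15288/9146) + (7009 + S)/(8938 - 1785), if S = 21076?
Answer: 72609851674/7032793835 ≈ 10.324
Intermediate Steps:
(-23373/(-4945) + 15288/9146) + (7009 + S)/(8938 - 1785) = (-23373/(-4945) + 15288/9146) + (7009 + 21076)/(8938 - 1785) = (-23373*(-1/4945) + 15288*(1/9146)) + 28085/7153 = (23373/4945 + 7644/4573) + 28085*(1/7153) = 144684309/22613485 + 28085/7153 = 72609851674/7032793835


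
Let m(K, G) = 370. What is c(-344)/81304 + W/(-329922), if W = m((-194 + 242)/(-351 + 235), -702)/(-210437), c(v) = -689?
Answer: -23917860651133/2822378759495928 ≈ -0.0084744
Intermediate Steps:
W = -370/210437 (W = 370/(-210437) = 370*(-1/210437) = -370/210437 ≈ -0.0017582)
c(-344)/81304 + W/(-329922) = -689/81304 - 370/210437/(-329922) = -689*1/81304 - 370/210437*(-1/329922) = -689/81304 + 185/34713897957 = -23917860651133/2822378759495928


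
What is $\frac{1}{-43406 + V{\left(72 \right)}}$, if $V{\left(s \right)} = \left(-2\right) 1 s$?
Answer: $- \frac{1}{43550} \approx -2.2962 \cdot 10^{-5}$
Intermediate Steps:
$V{\left(s \right)} = - 2 s$
$\frac{1}{-43406 + V{\left(72 \right)}} = \frac{1}{-43406 - 144} = \frac{1}{-43550} = - \frac{1}{43550}$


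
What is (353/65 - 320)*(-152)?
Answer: 3107944/65 ≈ 47815.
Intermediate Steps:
(353/65 - 320)*(-152) = -20447/65*(-152) = 3107944/65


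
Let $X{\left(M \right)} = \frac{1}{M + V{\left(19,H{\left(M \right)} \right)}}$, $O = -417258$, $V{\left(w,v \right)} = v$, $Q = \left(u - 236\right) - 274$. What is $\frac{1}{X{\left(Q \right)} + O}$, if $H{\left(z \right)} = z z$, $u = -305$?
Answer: $- \frac{663410}{276813129779} \approx -2.3966 \cdot 10^{-6}$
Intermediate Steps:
$H{\left(z \right)} = z^{2}$
$Q = -815$ ($Q = \left(-305 - 236\right) - 274 = -541 - 274 = -815$)
$X{\left(M \right)} = \frac{1}{M + M^{2}}$
$\frac{1}{X{\left(Q \right)} + O} = \frac{1}{\frac{1}{\left(-815\right) \left(1 - 815\right)} - 417258} = \frac{1}{- \frac{1}{815 \left(-814\right)} - 417258} = \frac{1}{\left(- \frac{1}{815}\right) \left(- \frac{1}{814}\right) - 417258} = \frac{1}{\frac{1}{663410} - 417258} = \frac{1}{- \frac{276813129779}{663410}} = - \frac{663410}{276813129779}$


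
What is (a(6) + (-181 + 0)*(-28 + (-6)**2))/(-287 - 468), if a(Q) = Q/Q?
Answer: 1447/755 ≈ 1.9166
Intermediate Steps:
a(Q) = 1
(a(6) + (-181 + 0)*(-28 + (-6)**2))/(-287 - 468) = (1 + (-181 + 0)*(-28 + (-6)**2))/(-287 - 468) = (1 - 181*(-28 + 36))/(-755) = (1 - 181*8)*(-1/755) = (1 - 1448)*(-1/755) = -1447*(-1/755) = 1447/755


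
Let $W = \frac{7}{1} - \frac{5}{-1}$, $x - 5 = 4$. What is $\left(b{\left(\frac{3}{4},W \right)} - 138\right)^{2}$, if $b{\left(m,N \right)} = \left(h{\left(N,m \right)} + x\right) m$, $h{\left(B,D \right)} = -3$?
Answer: $\frac{71289}{4} \approx 17822.0$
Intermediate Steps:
$x = 9$ ($x = 5 + 4 = 9$)
$W = 12$ ($W = 7 \cdot 1 - -5 = 7 + 5 = 12$)
$b{\left(m,N \right)} = 6 m$ ($b{\left(m,N \right)} = \left(-3 + 9\right) m = 6 m$)
$\left(b{\left(\frac{3}{4},W \right)} - 138\right)^{2} = \left(6 \cdot \frac{3}{4} - 138\right)^{2} = \left(\frac{9}{2} - 138\right)^{2} = \left(- \frac{267}{2}\right)^{2} = \frac{71289}{4}$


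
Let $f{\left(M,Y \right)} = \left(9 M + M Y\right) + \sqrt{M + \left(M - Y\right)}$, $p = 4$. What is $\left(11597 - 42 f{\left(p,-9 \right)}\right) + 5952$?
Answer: $17549 - 42 \sqrt{17} \approx 17376.0$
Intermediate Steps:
$f{\left(M,Y \right)} = \sqrt{- Y + 2 M} + 9 M + M Y$ ($f{\left(M,Y \right)} = \left(9 M + M Y\right) + \sqrt{- Y + 2 M} = \sqrt{- Y + 2 M} + 9 M + M Y$)
$\left(11597 - 42 f{\left(p,-9 \right)}\right) + 5952 = \left(11597 - 42 \left(\sqrt{\left(-1\right) \left(-9\right) + 2 \cdot 4} + 9 \cdot 4 + 4 \left(-9\right)\right)\right) + 5952 = \left(11597 - 42 \left(\sqrt{9 + 8} + 36 - 36\right)\right) + 5952 = \left(11597 - 42 \left(\sqrt{17} + 36 - 36\right)\right) + 5952 = \left(11597 - 42 \sqrt{17}\right) + 5952 = 17549 - 42 \sqrt{17}$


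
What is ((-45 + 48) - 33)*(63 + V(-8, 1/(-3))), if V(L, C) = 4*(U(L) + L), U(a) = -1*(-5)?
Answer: -1530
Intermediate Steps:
U(a) = 5
V(L, C) = 20 + 4*L (V(L, C) = 4*(5 + L) = 20 + 4*L)
((-45 + 48) - 33)*(63 + V(-8, 1/(-3))) = ((-45 + 48) - 33)*(63 + (20 + 4*(-8))) = (3 - 33)*(63 + (20 - 32)) = -30*(63 - 12) = -30*51 = -1530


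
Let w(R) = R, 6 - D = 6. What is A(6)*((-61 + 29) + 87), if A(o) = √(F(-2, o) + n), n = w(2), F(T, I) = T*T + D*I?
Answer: 55*√6 ≈ 134.72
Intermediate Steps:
D = 0 (D = 6 - 1*6 = 6 - 6 = 0)
F(T, I) = T² (F(T, I) = T*T + 0*I = T² + 0 = T²)
n = 2
A(o) = √6 (A(o) = √((-2)² + 2) = √(4 + 2) = √6)
A(6)*((-61 + 29) + 87) = √6*((-61 + 29) + 87) = √6*(-32 + 87) = √6*55 = 55*√6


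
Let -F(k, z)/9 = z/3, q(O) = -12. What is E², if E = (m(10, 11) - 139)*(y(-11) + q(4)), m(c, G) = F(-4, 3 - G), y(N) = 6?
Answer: 476100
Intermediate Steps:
F(k, z) = -3*z (F(k, z) = -9*z/3 = -3*z)
m(c, G) = -9 + 3*G (m(c, G) = -3*(3 - G) = -9 + 3*G)
E = 690 (E = ((-9 + 3*11) - 139)*(6 - 12) = ((-9 + 33) - 139)*(-6) = (24 - 139)*(-6) = -115*(-6) = 690)
E² = 690² = 476100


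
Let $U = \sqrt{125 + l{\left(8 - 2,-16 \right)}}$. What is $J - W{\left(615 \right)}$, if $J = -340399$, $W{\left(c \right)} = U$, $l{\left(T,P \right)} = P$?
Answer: $-340399 - \sqrt{109} \approx -3.4041 \cdot 10^{5}$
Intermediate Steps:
$U = \sqrt{109}$ ($U = \sqrt{125 - 16} = \sqrt{109} \approx 10.44$)
$W{\left(c \right)} = \sqrt{109}$
$J - W{\left(615 \right)} = -340399 - \sqrt{109}$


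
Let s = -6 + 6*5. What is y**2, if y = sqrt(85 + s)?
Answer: 109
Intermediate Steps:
s = 24 (s = -6 + 30 = 24)
y = sqrt(109) (y = sqrt(85 + 24) = sqrt(109) ≈ 10.440)
y**2 = (sqrt(109))**2 = 109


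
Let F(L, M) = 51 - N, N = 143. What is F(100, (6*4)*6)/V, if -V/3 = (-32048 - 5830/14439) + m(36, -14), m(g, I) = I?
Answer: -110699/115737262 ≈ -0.00095647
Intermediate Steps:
F(L, M) = -92 (F(L, M) = 51 - 1*143 = 51 - 143 = -92)
V = 462949048/4813 (V = -3*((-32048 - 5830/14439) - 14) = -3*(-462746902/14439 - 14) = -3*(-462949048/14439) = 462949048/4813 ≈ 96187.)
F(100, (6*4)*6)/V = -92/462949048/4813 = -92*4813/462949048 = -110699/115737262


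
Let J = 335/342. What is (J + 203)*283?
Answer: 19742363/342 ≈ 57726.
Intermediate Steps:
J = 335/342 (J = 335*(1/342) = 335/342 ≈ 0.97953)
(J + 203)*283 = (335/342 + 203)*283 = (69761/342)*283 = 19742363/342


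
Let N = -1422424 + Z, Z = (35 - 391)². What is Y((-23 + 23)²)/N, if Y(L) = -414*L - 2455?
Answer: 2455/1295688 ≈ 0.0018947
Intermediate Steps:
Y(L) = -2455 - 414*L
Z = 126736 (Z = (-356)² = 126736)
N = -1295688 (N = -1422424 + 126736 = -1295688)
Y((-23 + 23)²)/N = (-2455 - 414*(-23 + 23)²)/(-1295688) = (-2455 - 414*0²)*(-1/1295688) = (-2455 - 414*0)*(-1/1295688) = (-2455 + 0)*(-1/1295688) = -2455*(-1/1295688) = 2455/1295688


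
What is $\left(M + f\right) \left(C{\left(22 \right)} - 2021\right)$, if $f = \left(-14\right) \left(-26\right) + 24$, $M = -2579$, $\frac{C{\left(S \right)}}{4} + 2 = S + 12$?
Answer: $4147563$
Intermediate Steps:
$C{\left(S \right)} = 40 + 4 S$ ($C{\left(S \right)} = -8 + 4 \left(S + 12\right) = -8 + 4 \left(12 + S\right) = -8 + \left(48 + 4 S\right) = 40 + 4 S$)
$f = 388$ ($f = 364 + 24 = 388$)
$\left(M + f\right) \left(C{\left(22 \right)} - 2021\right) = \left(-2579 + 388\right) \left(\left(40 + 4 \cdot 22\right) - 2021\right) = - 2191 \left(\left(40 + 88\right) - 2021\right) = - 2191 \left(128 - 2021\right) = \left(-2191\right) \left(-1893\right) = 4147563$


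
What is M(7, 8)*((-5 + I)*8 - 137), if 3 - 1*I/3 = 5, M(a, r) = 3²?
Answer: -2025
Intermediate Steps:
M(a, r) = 9
I = -6 (I = 9 - 3*5 = 9 - 15 = -6)
M(7, 8)*((-5 + I)*8 - 137) = 9*((-5 - 6)*8 - 137) = 9*(-11*8 - 137) = 9*(-88 - 137) = 9*(-225) = -2025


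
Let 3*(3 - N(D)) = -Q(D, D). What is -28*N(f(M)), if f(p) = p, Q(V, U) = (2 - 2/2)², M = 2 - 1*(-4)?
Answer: -280/3 ≈ -93.333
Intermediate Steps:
M = 6 (M = 2 + 4 = 6)
Q(V, U) = 1 (Q(V, U) = (2 - 2*½)² = (2 - 1)² = 1² = 1)
N(D) = 10/3 (N(D) = 3 - (-1)/3 = 3 - ⅓*(-1) = 3 + ⅓ = 10/3)
-28*N(f(M)) = -28*10/3 = -280/3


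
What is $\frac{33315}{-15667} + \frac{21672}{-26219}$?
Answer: $- \frac{1213021209}{410773073} \approx -2.953$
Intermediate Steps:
$\frac{33315}{-15667} + \frac{21672}{-26219} = 33315 \left(- \frac{1}{15667}\right) + 21672 \left(- \frac{1}{26219}\right) = - \frac{33315}{15667} - \frac{21672}{26219} = - \frac{1213021209}{410773073}$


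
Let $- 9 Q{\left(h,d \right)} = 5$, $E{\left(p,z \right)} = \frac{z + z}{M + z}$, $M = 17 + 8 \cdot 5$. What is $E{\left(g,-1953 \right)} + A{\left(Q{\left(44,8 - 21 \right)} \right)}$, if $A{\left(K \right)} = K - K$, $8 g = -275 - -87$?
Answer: $\frac{651}{316} \approx 2.0601$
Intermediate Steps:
$M = 57$ ($M = 17 + 40 = 57$)
$g = - \frac{47}{2}$ ($g = \frac{-275 - -87}{8} = \frac{-275 + 87}{8} = \frac{1}{8} \left(-188\right) = - \frac{47}{2} \approx -23.5$)
$E{\left(p,z \right)} = \frac{2 z}{57 + z}$ ($E{\left(p,z \right)} = \frac{z + z}{57 + z} = \frac{2 z}{57 + z}$)
$Q{\left(h,d \right)} = - \frac{5}{9}$ ($Q{\left(h,d \right)} = \left(- \frac{1}{9}\right) 5 = - \frac{5}{9}$)
$A{\left(K \right)} = 0$
$E{\left(g,-1953 \right)} + A{\left(Q{\left(44,8 - 21 \right)} \right)} = 2 \left(-1953\right) \frac{1}{57 - 1953} + 0 = 2 \left(-1953\right) \frac{1}{-1896} + 0 = 2 \left(-1953\right) \left(- \frac{1}{1896}\right) + 0 = \frac{651}{316} + 0 = \frac{651}{316}$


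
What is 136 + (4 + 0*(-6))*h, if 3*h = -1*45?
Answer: 76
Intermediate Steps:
h = -15 (h = (-1*45)/3 = (⅓)*(-45) = -15)
136 + (4 + 0*(-6))*h = 136 + (4 + 0*(-6))*(-15) = 136 + (4 + 0)*(-15) = 136 + 4*(-15) = 136 - 60 = 76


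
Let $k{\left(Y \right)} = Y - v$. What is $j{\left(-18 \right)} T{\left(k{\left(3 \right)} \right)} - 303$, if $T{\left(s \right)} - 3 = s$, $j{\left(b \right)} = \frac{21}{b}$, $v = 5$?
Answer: $- \frac{1825}{6} \approx -304.17$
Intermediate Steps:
$k{\left(Y \right)} = -5 + Y$ ($k{\left(Y \right)} = Y - 5 = -5 + Y$)
$T{\left(s \right)} = 3 + s$
$j{\left(-18 \right)} T{\left(k{\left(3 \right)} \right)} - 303 = \frac{21}{-18} \left(3 + \left(-5 + 3\right)\right) - 303 = 21 \left(- \frac{1}{18}\right) \left(3 - 2\right) - 303 = \left(- \frac{7}{6}\right) 1 - 303 = - \frac{7}{6} - 303 = - \frac{1825}{6}$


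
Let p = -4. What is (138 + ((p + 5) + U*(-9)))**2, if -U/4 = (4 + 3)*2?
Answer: 413449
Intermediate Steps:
U = -56 (U = -4*(4 + 3)*2 = -28*2 = -4*14 = -56)
(138 + ((p + 5) + U*(-9)))**2 = (138 + ((-4 + 5) - 56*(-9)))**2 = (138 + (1 + 504))**2 = (138 + 505)**2 = 643**2 = 413449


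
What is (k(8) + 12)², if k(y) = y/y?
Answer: 169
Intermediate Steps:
k(y) = 1
(k(8) + 12)² = (1 + 12)² = 13² = 169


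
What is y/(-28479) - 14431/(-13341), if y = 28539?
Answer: 10080550/126646113 ≈ 0.079596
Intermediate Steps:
y/(-28479) - 14431/(-13341) = 28539/(-28479) - 14431/(-13341) = 28539*(-1/28479) - 14431*(-1/13341) = -9513/9493 + 14431/13341 = 10080550/126646113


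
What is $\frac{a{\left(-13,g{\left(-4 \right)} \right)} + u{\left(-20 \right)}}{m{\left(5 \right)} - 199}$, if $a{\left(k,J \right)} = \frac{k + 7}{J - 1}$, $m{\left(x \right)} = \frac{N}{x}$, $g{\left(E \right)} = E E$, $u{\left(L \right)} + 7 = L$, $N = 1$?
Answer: $\frac{137}{994} \approx 0.13783$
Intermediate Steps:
$u{\left(L \right)} = -7 + L$
$g{\left(E \right)} = E^{2}$
$m{\left(x \right)} = \frac{1}{x}$ ($m{\left(x \right)} = 1 \frac{1}{x} = \frac{1}{x}$)
$a{\left(k,J \right)} = \frac{7 + k}{-1 + J}$
$\frac{a{\left(-13,g{\left(-4 \right)} \right)} + u{\left(-20 \right)}}{m{\left(5 \right)} - 199} = \frac{\frac{7 - 13}{-1 + \left(-4\right)^{2}} - 27}{\frac{1}{5} - 199} = \frac{\frac{1}{-1 + 16} \left(-6\right) - 27}{\frac{1}{5} - 199} = \frac{\frac{1}{15} \left(-6\right) - 27}{- \frac{994}{5}} = \left(\frac{1}{15} \left(-6\right) - 27\right) \left(- \frac{5}{994}\right) = \left(- \frac{2}{5} - 27\right) \left(- \frac{5}{994}\right) = \left(- \frac{137}{5}\right) \left(- \frac{5}{994}\right) = \frac{137}{994}$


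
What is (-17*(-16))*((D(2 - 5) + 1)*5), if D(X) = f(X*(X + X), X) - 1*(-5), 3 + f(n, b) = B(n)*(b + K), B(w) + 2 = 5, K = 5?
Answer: 12240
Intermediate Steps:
B(w) = 3 (B(w) = -2 + 5 = 3)
f(n, b) = 12 + 3*b (f(n, b) = -3 + 3*(b + 5) = -3 + 3*(5 + b) = -3 + (15 + 3*b) = 12 + 3*b)
D(X) = 17 + 3*X (D(X) = (12 + 3*X) - 1*(-5) = (12 + 3*X) + 5 = 17 + 3*X)
(-17*(-16))*((D(2 - 5) + 1)*5) = (-17*(-16))*(((17 + 3*(2 - 5)) + 1)*5) = 272*(((17 + 3*(-3)) + 1)*5) = 272*(((17 - 9) + 1)*5) = 272*((8 + 1)*5) = 272*(9*5) = 272*45 = 12240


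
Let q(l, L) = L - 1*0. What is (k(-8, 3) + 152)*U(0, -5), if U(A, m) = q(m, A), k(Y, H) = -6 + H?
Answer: 0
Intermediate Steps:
q(l, L) = L (q(l, L) = L + 0 = L)
U(A, m) = A
(k(-8, 3) + 152)*U(0, -5) = ((-6 + 3) + 152)*0 = (-3 + 152)*0 = 149*0 = 0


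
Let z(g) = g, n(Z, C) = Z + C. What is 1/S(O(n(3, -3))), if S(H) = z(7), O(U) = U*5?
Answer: 1/7 ≈ 0.14286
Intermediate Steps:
n(Z, C) = C + Z
O(U) = 5*U
S(H) = 7
1/S(O(n(3, -3))) = 1/7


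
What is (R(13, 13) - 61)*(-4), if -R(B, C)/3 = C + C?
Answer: 556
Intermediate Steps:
R(B, C) = -6*C (R(B, C) = -3*(C + C) = -6*C)
(R(13, 13) - 61)*(-4) = (-6*13 - 61)*(-4) = (-78 - 61)*(-4) = -139*(-4) = 556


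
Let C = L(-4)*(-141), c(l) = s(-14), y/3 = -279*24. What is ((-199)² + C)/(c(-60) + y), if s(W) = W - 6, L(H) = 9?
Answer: -9583/5027 ≈ -1.9063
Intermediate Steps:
y = -20088 (y = 3*(-279*24) = 3*(-6696) = -20088)
s(W) = -6 + W
c(l) = -20 (c(l) = -6 - 14 = -20)
C = -1269 (C = 9*(-141) = -1269)
((-199)² + C)/(c(-60) + y) = ((-199)² - 1269)/(-20 - 20088) = (39601 - 1269)/(-20108) = 38332*(-1/20108) = -9583/5027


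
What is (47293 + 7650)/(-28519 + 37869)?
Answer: 54943/9350 ≈ 5.8763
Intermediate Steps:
(47293 + 7650)/(-28519 + 37869) = 54943/9350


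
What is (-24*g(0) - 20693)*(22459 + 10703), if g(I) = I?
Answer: -686221266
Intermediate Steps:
(-24*g(0) - 20693)*(22459 + 10703) = (-24*0 - 20693)*(22459 + 10703) = (0 - 20693)*33162 = -20693*33162 = -686221266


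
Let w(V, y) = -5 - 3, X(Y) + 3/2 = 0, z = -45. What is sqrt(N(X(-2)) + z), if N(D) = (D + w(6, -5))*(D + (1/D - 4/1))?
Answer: sqrt(489)/6 ≈ 3.6856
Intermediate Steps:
X(Y) = -3/2 (X(Y) = -3/2 + 0 = -3/2)
w(V, y) = -8
N(D) = (-8 + D)*(-4 + D + 1/D) (N(D) = (D - 8)*(D + (1/D - 4/1)) = (-8 + D)*(D + (1/D - 4*1)) = (-8 + D)*(D + (1/D - 4)) = (-8 + D)*(D + (-4 + 1/D)) = (-8 + D)*(-4 + D + 1/D))
sqrt(N(X(-2)) + z) = sqrt((33 + (-3/2)**2 - 12*(-3/2) - 8/(-3/2)) - 45) = sqrt((33 + 9/4 + 18 - 8*(-2/3)) - 45) = sqrt((33 + 9/4 + 18 + 16/3) - 45) = sqrt(703/12 - 45) = sqrt(163/12) = sqrt(489)/6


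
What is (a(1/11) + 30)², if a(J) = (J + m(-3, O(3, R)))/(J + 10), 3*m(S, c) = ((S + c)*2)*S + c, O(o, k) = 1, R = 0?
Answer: 102738496/110889 ≈ 926.50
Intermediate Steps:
m(S, c) = c/3 + S*(2*S + 2*c)/3 (m(S, c) = (((S + c)*2)*S + c)/3 = ((2*S + 2*c)*S + c)/3 = (S*(2*S + 2*c) + c)/3 = (c + S*(2*S + 2*c))/3 = c/3 + S*(2*S + 2*c)/3)
a(J) = (13/3 + J)/(10 + J) (a(J) = (J + ((⅓)*1 + (⅔)*(-3)² + (⅔)*(-3)*1))/(J + 10) = (J + (⅓ + (⅔)*9 - 2))/(10 + J) = (J + (⅓ + 6 - 2))/(10 + J) = (J + 13/3)/(10 + J) = (13/3 + J)/(10 + J))
(a(1/11) + 30)² = ((13/3 + 1/11)/(10 + 1/11) + 30)² = ((146/33)/(111/11) + 30)² = ((11/111)*(146/33) + 30)² = (146/333 + 30)² = (10136/333)² = 102738496/110889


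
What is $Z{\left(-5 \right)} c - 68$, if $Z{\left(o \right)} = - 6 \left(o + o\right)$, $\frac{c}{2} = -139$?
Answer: $-16748$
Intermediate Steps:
$c = -278$ ($c = 2 \left(-139\right) = -278$)
$Z{\left(o \right)} = - 12 o$ ($Z{\left(o \right)} = - 6 \cdot 2 o = - 12 o$)
$Z{\left(-5 \right)} c - 68 = \left(-12\right) \left(-5\right) \left(-278\right) - 68 = 60 \left(-278\right) - 68 = -16680 - 68 = -16748$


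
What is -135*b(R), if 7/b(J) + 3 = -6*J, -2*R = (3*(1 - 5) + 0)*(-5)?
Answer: -315/59 ≈ -5.3390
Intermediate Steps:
R = -30 (R = -(3*(1 - 5) + 0)*(-5)/2 = -(3*(-4) + 0)*(-5)/2 = -(-12 + 0)*(-5)/2 = -(-6)*(-5) = -½*60 = -30)
b(J) = 7/(-3 - 6*J)
-135*b(R) = -(-945)/(3 + 6*(-30)) = -(-945)/(3 - 180) = -(-945)/(-177) = -(-945)*(-1)/177 = -135*7/177 = -315/59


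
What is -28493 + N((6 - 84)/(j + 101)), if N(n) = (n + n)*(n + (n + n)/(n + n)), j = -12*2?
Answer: -168934841/5929 ≈ -28493.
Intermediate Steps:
j = -24
N(n) = 2*n*(1 + n) (N(n) = (2*n)*(n + (2*n)/((2*n))) = (2*n)*(n + (2*n)*(1/(2*n))) = (2*n)*(n + 1) = (2*n)*(1 + n) = 2*n*(1 + n))
-28493 + N((6 - 84)/(j + 101)) = -28493 + 2*((6 - 84)/(-24 + 101))*(1 + (6 - 84)/(-24 + 101)) = -28493 + 2*(-78/77)*(1 - 78/77) = -28493 + 2*(-78/77)*(-1/77) = -28493 + 156/5929 = -168934841/5929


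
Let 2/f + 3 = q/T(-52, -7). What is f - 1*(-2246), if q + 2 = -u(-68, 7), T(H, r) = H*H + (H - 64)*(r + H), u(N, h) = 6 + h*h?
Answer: 64443350/28701 ≈ 2245.3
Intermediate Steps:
u(N, h) = 6 + h²
T(H, r) = H² + (-64 + H)*(H + r)
q = -57 (q = -2 - (6 + 7²) = -2 - (6 + 49) = -2 - 1*55 = -2 - 55 = -57)
f = -19096/28701 (f = 2/(-3 - 57/(-64*(-52) - 64*(-7) + 2*(-52)² - 52*(-7))) = 2/(-3 - 57/(3328 + 448 + 2*2704 + 364)) = 2/(-3 - 57/(3328 + 448 + 5408 + 364)) = 2/(-3 - 57/9548) = 2/(-28701/9548) = 2*(-9548/28701) = -19096/28701 ≈ -0.66534)
f - 1*(-2246) = -19096/28701 - 1*(-2246) = -19096/28701 + 2246 = 64443350/28701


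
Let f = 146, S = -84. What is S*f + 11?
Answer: -12253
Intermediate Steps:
S*f + 11 = -84*146 + 11 = -12264 + 11 = -12253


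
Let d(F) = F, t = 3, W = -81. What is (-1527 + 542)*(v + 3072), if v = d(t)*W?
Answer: -2786565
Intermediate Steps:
v = -243 (v = 3*(-81) = -243)
(-1527 + 542)*(v + 3072) = (-1527 + 542)*(-243 + 3072) = -985*2829 = -2786565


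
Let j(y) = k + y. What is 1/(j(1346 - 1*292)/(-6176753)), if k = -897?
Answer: -6176753/157 ≈ -39342.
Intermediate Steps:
j(y) = -897 + y
1/(j(1346 - 1*292)/(-6176753)) = 1/((-897 + (1346 - 1*292))/(-6176753)) = 1/((-897 + (1346 - 292))*(-1/6176753)) = 1/((-897 + 1054)*(-1/6176753)) = 1/(157*(-1/6176753)) = 1/(-157/6176753) = -6176753/157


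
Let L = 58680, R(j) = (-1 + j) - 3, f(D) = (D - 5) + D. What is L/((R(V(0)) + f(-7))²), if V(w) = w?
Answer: 58680/529 ≈ 110.93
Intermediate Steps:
f(D) = -5 + 2*D (f(D) = (-5 + D) + D = -5 + 2*D)
R(j) = -4 + j
L/((R(V(0)) + f(-7))²) = 58680/(((-4 + 0) + (-5 + 2*(-7)))²) = 58680/((-4 + (-5 - 14))²) = 58680/((-4 - 19)²) = 58680/((-23)²) = 58680/529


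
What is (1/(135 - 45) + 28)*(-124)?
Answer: -156302/45 ≈ -3473.4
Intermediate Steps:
(1/(135 - 45) + 28)*(-124) = (1/90 + 28)*(-124) = (2521/90)*(-124) = -156302/45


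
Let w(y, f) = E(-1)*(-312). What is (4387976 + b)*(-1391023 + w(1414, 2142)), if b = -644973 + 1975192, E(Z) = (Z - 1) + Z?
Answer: -7948788532965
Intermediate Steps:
E(Z) = -1 + 2*Z (E(Z) = (-1 + Z) + Z = -1 + 2*Z)
w(y, f) = 936 (w(y, f) = (-1 + 2*(-1))*(-312) = (-1 - 2)*(-312) = -3*(-312) = 936)
b = 1330219
(4387976 + b)*(-1391023 + w(1414, 2142)) = (4387976 + 1330219)*(-1391023 + 936) = 5718195*(-1390087) = -7948788532965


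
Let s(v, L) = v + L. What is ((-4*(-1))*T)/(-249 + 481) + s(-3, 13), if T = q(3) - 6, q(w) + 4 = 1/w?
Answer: 59/6 ≈ 9.8333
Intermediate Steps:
q(w) = -4 + 1/w
T = -29/3 (T = (-4 + 1/3) - 6 = -11/3 - 6 = -29/3 ≈ -9.6667)
s(v, L) = L + v
((-4*(-1))*T)/(-249 + 481) + s(-3, 13) = (-4*(-1)*(-29/3))/(-249 + 481) + (13 - 3) = (4*(-29/3))/232 + 10 = -116/3*1/232 + 10 = -1/6 + 10 = 59/6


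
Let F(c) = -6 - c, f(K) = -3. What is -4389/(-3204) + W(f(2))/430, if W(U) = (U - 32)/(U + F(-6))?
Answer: 21385/15308 ≈ 1.3970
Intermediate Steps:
W(U) = (-32 + U)/U (W(U) = (U - 32)/(U + (-6 - 1*(-6))) = (-32 + U)/(U + (-6 + 6)) = (-32 + U)/(U + 0) = (-32 + U)/U)
-4389/(-3204) + W(f(2))/430 = -4389/(-3204) + ((-32 - 3)/(-3))/430 = -4389*(-1/3204) - ⅓*(-35)*(1/430) = 1463/1068 + (35/3)*(1/430) = 1463/1068 + 7/258 = 21385/15308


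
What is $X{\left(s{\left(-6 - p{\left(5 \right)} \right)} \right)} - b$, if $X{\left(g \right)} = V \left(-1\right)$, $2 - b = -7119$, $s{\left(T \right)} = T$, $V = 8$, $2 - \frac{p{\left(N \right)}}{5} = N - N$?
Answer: $-7129$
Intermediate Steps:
$p{\left(N \right)} = 10$ ($p{\left(N \right)} = 10 - 5 \left(N - N\right) = 10 - 0 = 10 + 0 = 10$)
$b = 7121$ ($b = 2 - -7119 = 2 + 7119 = 7121$)
$X{\left(g \right)} = -8$ ($X{\left(g \right)} = 8 \left(-1\right) = -8$)
$X{\left(s{\left(-6 - p{\left(5 \right)} \right)} \right)} - b = -8 - 7121 = -7129$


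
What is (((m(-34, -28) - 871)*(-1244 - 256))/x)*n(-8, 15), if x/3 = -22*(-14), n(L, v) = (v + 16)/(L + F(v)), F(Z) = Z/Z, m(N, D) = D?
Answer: -3483625/539 ≈ -6463.1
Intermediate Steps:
F(Z) = 1
n(L, v) = (16 + v)/(1 + L) (n(L, v) = (v + 16)/(L + 1) = (16 + v)/(1 + L))
x = 924 (x = 3*(-22*(-14)) = 3*308 = 924)
(((m(-34, -28) - 871)*(-1244 - 256))/x)*n(-8, 15) = (((-28 - 871)*(-1244 - 256))/924)*((16 + 15)/(1 - 8)) = (-899*(-1500)*(1/924))*(31/(-7)) = (1348500*(1/924))*(-⅐*31) = (112375/77)*(-31/7) = -3483625/539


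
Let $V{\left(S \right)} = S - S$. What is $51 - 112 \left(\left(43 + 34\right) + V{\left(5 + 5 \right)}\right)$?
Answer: $-8573$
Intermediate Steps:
$V{\left(S \right)} = 0$
$51 - 112 \left(\left(43 + 34\right) + V{\left(5 + 5 \right)}\right) = 51 - 112 \left(\left(43 + 34\right) + 0\right) = 51 - 112 \left(77 + 0\right) = 51 - 8624 = -8573$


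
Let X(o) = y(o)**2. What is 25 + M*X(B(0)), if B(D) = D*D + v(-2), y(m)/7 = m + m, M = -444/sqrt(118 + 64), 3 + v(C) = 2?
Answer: 25 - 6216*sqrt(182)/13 ≈ -6425.6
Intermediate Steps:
v(C) = -1 (v(C) = -3 + 2 = -1)
M = -222*sqrt(182)/91 (M = -444*sqrt(182)/182 = -222*sqrt(182)/91 ≈ -32.911)
y(m) = 14*m (y(m) = 7*(m + m) = 7*(2*m) = 14*m)
B(D) = -1 + D**2 (B(D) = D*D - 1 = D**2 - 1 = -1 + D**2)
X(o) = 196*o**2 (X(o) = (14*o)**2 = 196*o**2)
25 + M*X(B(0)) = 25 + (-222*sqrt(182)/91)*(196*(-1 + 0**2)**2) = 25 + (-222*sqrt(182)/91)*(196*(-1 + 0)**2) = 25 + (-222*sqrt(182)/91)*(196*(-1)**2) = 25 + (-222*sqrt(182)/91)*(196*1) = 25 - 222*sqrt(182)/91*196 = 25 - 6216*sqrt(182)/13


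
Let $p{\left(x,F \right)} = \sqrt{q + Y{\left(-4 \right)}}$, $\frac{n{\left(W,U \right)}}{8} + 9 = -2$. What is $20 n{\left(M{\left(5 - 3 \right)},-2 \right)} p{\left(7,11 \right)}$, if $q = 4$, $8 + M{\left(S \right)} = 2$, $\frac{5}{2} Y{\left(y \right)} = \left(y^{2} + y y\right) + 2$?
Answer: $- 704 \sqrt{110} \approx -7383.6$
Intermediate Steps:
$Y{\left(y \right)} = \frac{4}{5} + \frac{4 y^{2}}{5}$ ($Y{\left(y \right)} = \frac{2 \left(\left(y^{2} + y y\right) + 2\right)}{5} = \frac{2 \left(\left(y^{2} + y^{2}\right) + 2\right)}{5} = \frac{2 \left(2 y^{2} + 2\right)}{5} = \frac{2 \left(2 + 2 y^{2}\right)}{5} = \frac{4}{5} + \frac{4 y^{2}}{5}$)
$M{\left(S \right)} = -6$ ($M{\left(S \right)} = -8 + 2 = -6$)
$n{\left(W,U \right)} = -88$ ($n{\left(W,U \right)} = -72 + 8 \left(-2\right) = -72 - 16 = -88$)
$p{\left(x,F \right)} = \frac{2 \sqrt{110}}{5}$ ($p{\left(x,F \right)} = \sqrt{4 + \left(\frac{4}{5} + \frac{4 \left(-4\right)^{2}}{5}\right)} = \sqrt{4 + \left(\frac{4}{5} + \frac{4}{5} \cdot 16\right)} = \sqrt{4 + \left(\frac{4}{5} + \frac{64}{5}\right)} = \sqrt{4 + \frac{68}{5}} = \sqrt{\frac{88}{5}} = \frac{2 \sqrt{110}}{5}$)
$20 n{\left(M{\left(5 - 3 \right)},-2 \right)} p{\left(7,11 \right)} = 20 \left(-88\right) \frac{2 \sqrt{110}}{5} = - 1760 \frac{2 \sqrt{110}}{5} = - 704 \sqrt{110}$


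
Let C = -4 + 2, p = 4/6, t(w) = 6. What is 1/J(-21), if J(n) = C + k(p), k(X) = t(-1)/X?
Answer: 1/7 ≈ 0.14286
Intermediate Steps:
p = 2/3 (p = 4*(1/6) = 2/3 ≈ 0.66667)
C = -2
k(X) = 6/X
J(n) = 7 (J(n) = -2 + 6/(2/3) = -2 + 6*(3/2) = -2 + 9 = 7)
1/J(-21) = 1/7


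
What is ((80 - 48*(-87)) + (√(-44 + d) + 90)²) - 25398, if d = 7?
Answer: -13079 + 180*I*√37 ≈ -13079.0 + 1094.9*I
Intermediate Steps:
((80 - 48*(-87)) + (√(-44 + d) + 90)²) - 25398 = ((80 - 48*(-87)) + (√(-44 + 7) + 90)²) - 25398 = ((80 + 4176) + (√(-37) + 90)²) - 25398 = (4256 + (I*√37 + 90)²) - 25398 = (4256 + (90 + I*√37)²) - 25398 = -21142 + (90 + I*√37)²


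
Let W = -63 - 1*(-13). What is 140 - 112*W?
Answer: 5740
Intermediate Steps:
W = -50 (W = -63 + 13 = -50)
140 - 112*W = 140 - 112*(-50) = 140 + 5600 = 5740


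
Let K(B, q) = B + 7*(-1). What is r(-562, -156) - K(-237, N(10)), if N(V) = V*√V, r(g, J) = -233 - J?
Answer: 167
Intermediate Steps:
N(V) = V^(3/2)
K(B, q) = -7 + B (K(B, q) = B - 7 = -7 + B)
r(-562, -156) - K(-237, N(10)) = (-233 - 1*(-156)) - (-7 - 237) = (-233 + 156) - 1*(-244) = -77 + 244 = 167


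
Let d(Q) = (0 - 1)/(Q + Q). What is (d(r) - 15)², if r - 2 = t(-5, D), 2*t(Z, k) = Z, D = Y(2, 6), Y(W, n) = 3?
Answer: 196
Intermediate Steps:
D = 3
t(Z, k) = Z/2
r = -½ (r = 2 + (½)*(-5) = 2 - 5/2 = -½ ≈ -0.50000)
d(Q) = -1/(2*Q)
(d(r) - 15)² = (-1/(2*(-½)) - 15)² = (-½*(-2) - 15)² = (1 - 15)² = (-14)² = 196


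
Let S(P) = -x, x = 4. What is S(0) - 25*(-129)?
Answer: 3221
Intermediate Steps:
S(P) = -4 (S(P) = -1*4 = -4)
S(0) - 25*(-129) = -4 - 25*(-129) = -4 + 3225 = 3221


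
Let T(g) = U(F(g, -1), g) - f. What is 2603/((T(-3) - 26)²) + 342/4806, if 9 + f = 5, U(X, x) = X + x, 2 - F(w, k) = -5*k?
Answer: 709897/209328 ≈ 3.3913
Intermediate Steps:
F(w, k) = 2 + 5*k (F(w, k) = 2 - (-5)*k = 2 + 5*k)
f = -4 (f = -9 + 5 = -4)
T(g) = 1 + g (T(g) = ((2 + 5*(-1)) + g) - 1*(-4) = ((2 - 5) + g) + 4 = (-3 + g) + 4 = 1 + g)
2603/((T(-3) - 26)²) + 342/4806 = 2603/(((1 - 3) - 26)²) + 342/4806 = 2603/((-2 - 26)²) + 342*(1/4806) = 2603/((-28)²) + 19/267 = 2603/784 + 19/267 = 709897/209328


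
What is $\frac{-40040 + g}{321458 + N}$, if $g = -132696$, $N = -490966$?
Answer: $\frac{43184}{42377} \approx 1.019$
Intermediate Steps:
$\frac{-40040 + g}{321458 + N} = \frac{-40040 - 132696}{321458 - 490966} = - \frac{172736}{-169508} = \left(-172736\right) \left(- \frac{1}{169508}\right) = \frac{43184}{42377}$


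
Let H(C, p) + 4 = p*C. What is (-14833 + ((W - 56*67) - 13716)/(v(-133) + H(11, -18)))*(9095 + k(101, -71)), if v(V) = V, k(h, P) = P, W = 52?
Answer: -44683590336/335 ≈ -1.3338e+8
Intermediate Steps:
H(C, p) = -4 + C*p (H(C, p) = -4 + p*C = -4 + C*p)
(-14833 + ((W - 56*67) - 13716)/(v(-133) + H(11, -18)))*(9095 + k(101, -71)) = (-14833 + ((52 - 56*67) - 13716)/(-133 + (-4 + 11*(-18))))*(9095 - 71) = (-14833 + ((52 - 3752) - 13716)/(-133 + (-4 - 198)))*9024 = (-14833 + (-3700 - 13716)/(-133 - 202))*9024 = (-14833 - 17416/(-335))*9024 = (-14833 - 17416*(-1/335))*9024 = (-14833 + 17416/335)*9024 = -4951639/335*9024 = -44683590336/335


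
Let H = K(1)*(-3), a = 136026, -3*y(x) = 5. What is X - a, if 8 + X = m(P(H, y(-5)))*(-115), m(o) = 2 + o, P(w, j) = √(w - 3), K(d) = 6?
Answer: -136264 - 115*I*√21 ≈ -1.3626e+5 - 527.0*I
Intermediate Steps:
y(x) = -5/3 (y(x) = -⅓*5 = -5/3)
H = -18 (H = 6*(-3) = -18)
P(w, j) = √(-3 + w)
X = -238 - 115*I*√21 (X = -8 + (2 + √(-3 - 18))*(-115) = -8 + (2 + √(-21))*(-115) = -8 + (2 + I*√21)*(-115) = -8 + (-230 - 115*I*√21) = -238 - 115*I*√21 ≈ -238.0 - 527.0*I)
X - a = (-238 - 115*I*√21) - 1*136026 = (-238 - 115*I*√21) - 136026 = -136264 - 115*I*√21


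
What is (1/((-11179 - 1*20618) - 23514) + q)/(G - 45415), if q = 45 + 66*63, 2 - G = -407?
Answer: -116236066/1244663433 ≈ -0.093388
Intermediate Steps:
G = 409 (G = 2 - 1*(-407) = 2 + 407 = 409)
q = 4203 (q = 45 + 4158 = 4203)
(1/((-11179 - 1*20618) - 23514) + q)/(G - 45415) = (1/((-11179 - 1*20618) - 23514) + 4203)/(409 - 45415) = (1/((-11179 - 20618) - 23514) + 4203)/(-45006) = (1/(-31797 - 23514) + 4203)*(-1/45006) = (1/(-55311) + 4203)*(-1/45006) = (-1/55311 + 4203)*(-1/45006) = (232472132/55311)*(-1/45006) = -116236066/1244663433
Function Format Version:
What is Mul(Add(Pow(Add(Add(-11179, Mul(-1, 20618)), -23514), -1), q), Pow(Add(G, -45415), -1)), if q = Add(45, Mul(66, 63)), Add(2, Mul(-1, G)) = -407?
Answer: Rational(-116236066, 1244663433) ≈ -0.093388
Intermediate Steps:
G = 409 (G = Add(2, Mul(-1, -407)) = Add(2, 407) = 409)
q = 4203 (q = Add(45, 4158) = 4203)
Mul(Add(Pow(Add(Add(-11179, Mul(-1, 20618)), -23514), -1), q), Pow(Add(G, -45415), -1)) = Mul(Add(Pow(Add(Add(-11179, Mul(-1, 20618)), -23514), -1), 4203), Pow(Add(409, -45415), -1)) = Mul(Add(Pow(Add(Add(-11179, -20618), -23514), -1), 4203), Pow(-45006, -1)) = Mul(Add(Pow(Add(-31797, -23514), -1), 4203), Rational(-1, 45006)) = Mul(Add(Pow(-55311, -1), 4203), Rational(-1, 45006)) = Mul(Add(Rational(-1, 55311), 4203), Rational(-1, 45006)) = Mul(Rational(232472132, 55311), Rational(-1, 45006)) = Rational(-116236066, 1244663433)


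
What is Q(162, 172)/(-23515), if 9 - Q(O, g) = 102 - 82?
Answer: 11/23515 ≈ 0.00046779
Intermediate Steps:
Q(O, g) = -11 (Q(O, g) = 9 - (102 - 82) = 9 - 1*20 = 9 - 20 = -11)
Q(162, 172)/(-23515) = -11/(-23515) = -11*(-1/23515) = 11/23515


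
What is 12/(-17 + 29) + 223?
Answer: 224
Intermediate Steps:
12/(-17 + 29) + 223 = 12/12 + 223 = 12*(1/12) + 223 = 1 + 223 = 224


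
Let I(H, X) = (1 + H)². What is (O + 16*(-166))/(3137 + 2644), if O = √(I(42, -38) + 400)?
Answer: -2656/5781 + √2249/5781 ≈ -0.45123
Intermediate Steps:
O = √2249 (O = √((1 + 42)² + 400) = √(43² + 400) = √(1849 + 400) = √2249 ≈ 47.424)
(O + 16*(-166))/(3137 + 2644) = (√2249 + 16*(-166))/(3137 + 2644) = (√2249 - 2656)/5781 = (-2656 + √2249)*(1/5781) = -2656/5781 + √2249/5781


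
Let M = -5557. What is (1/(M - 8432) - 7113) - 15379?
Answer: -314640589/13989 ≈ -22492.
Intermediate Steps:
(1/(M - 8432) - 7113) - 15379 = (1/(-5557 - 8432) - 7113) - 15379 = (1/(-13989) - 7113) - 15379 = (-1/13989 - 7113) - 15379 = -99503758/13989 - 15379 = -314640589/13989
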